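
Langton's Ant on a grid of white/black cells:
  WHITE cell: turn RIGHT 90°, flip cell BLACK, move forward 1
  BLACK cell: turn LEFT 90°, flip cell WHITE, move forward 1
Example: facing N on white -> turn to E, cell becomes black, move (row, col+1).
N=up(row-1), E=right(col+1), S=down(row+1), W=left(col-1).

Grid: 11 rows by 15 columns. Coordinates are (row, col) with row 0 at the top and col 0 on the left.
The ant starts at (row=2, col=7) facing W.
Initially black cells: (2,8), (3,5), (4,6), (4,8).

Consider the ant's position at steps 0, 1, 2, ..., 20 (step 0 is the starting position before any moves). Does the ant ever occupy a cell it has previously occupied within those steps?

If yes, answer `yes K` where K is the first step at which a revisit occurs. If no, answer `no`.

Step 1: on WHITE (2,7): turn R to N, flip to black, move to (1,7). |black|=5 — new cell
Step 2: on WHITE (1,7): turn R to E, flip to black, move to (1,8). |black|=6 — new cell
Step 3: on WHITE (1,8): turn R to S, flip to black, move to (2,8). |black|=7 — new cell
Step 4: on BLACK (2,8): turn L to E, flip to white, move to (2,9). |black|=6 — new cell
Step 5: on WHITE (2,9): turn R to S, flip to black, move to (3,9). |black|=7 — new cell
Step 6: on WHITE (3,9): turn R to W, flip to black, move to (3,8). |black|=8 — new cell
Step 7: on WHITE (3,8): turn R to N, flip to black, move to (2,8). |black|=9 — REVISIT

Answer: yes 7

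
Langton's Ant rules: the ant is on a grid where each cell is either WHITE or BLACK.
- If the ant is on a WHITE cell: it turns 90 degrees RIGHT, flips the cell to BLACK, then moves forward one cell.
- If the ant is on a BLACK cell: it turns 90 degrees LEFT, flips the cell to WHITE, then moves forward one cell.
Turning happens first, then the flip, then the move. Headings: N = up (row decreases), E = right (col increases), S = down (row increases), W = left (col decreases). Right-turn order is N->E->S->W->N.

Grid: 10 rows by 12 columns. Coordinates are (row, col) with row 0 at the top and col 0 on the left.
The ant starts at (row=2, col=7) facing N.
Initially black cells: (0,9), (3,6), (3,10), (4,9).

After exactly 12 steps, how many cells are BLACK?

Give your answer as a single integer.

Answer: 8

Derivation:
Step 1: on WHITE (2,7): turn R to E, flip to black, move to (2,8). |black|=5
Step 2: on WHITE (2,8): turn R to S, flip to black, move to (3,8). |black|=6
Step 3: on WHITE (3,8): turn R to W, flip to black, move to (3,7). |black|=7
Step 4: on WHITE (3,7): turn R to N, flip to black, move to (2,7). |black|=8
Step 5: on BLACK (2,7): turn L to W, flip to white, move to (2,6). |black|=7
Step 6: on WHITE (2,6): turn R to N, flip to black, move to (1,6). |black|=8
Step 7: on WHITE (1,6): turn R to E, flip to black, move to (1,7). |black|=9
Step 8: on WHITE (1,7): turn R to S, flip to black, move to (2,7). |black|=10
Step 9: on WHITE (2,7): turn R to W, flip to black, move to (2,6). |black|=11
Step 10: on BLACK (2,6): turn L to S, flip to white, move to (3,6). |black|=10
Step 11: on BLACK (3,6): turn L to E, flip to white, move to (3,7). |black|=9
Step 12: on BLACK (3,7): turn L to N, flip to white, move to (2,7). |black|=8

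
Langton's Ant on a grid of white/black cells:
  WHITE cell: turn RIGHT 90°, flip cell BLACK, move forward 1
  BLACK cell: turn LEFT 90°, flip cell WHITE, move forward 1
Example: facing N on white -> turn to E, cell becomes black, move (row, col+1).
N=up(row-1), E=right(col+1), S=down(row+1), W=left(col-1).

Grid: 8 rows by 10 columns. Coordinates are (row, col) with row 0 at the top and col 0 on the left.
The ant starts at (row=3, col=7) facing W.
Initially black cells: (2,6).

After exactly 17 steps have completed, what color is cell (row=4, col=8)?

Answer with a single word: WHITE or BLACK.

Step 1: on WHITE (3,7): turn R to N, flip to black, move to (2,7). |black|=2
Step 2: on WHITE (2,7): turn R to E, flip to black, move to (2,8). |black|=3
Step 3: on WHITE (2,8): turn R to S, flip to black, move to (3,8). |black|=4
Step 4: on WHITE (3,8): turn R to W, flip to black, move to (3,7). |black|=5
Step 5: on BLACK (3,7): turn L to S, flip to white, move to (4,7). |black|=4
Step 6: on WHITE (4,7): turn R to W, flip to black, move to (4,6). |black|=5
Step 7: on WHITE (4,6): turn R to N, flip to black, move to (3,6). |black|=6
Step 8: on WHITE (3,6): turn R to E, flip to black, move to (3,7). |black|=7
Step 9: on WHITE (3,7): turn R to S, flip to black, move to (4,7). |black|=8
Step 10: on BLACK (4,7): turn L to E, flip to white, move to (4,8). |black|=7
Step 11: on WHITE (4,8): turn R to S, flip to black, move to (5,8). |black|=8
Step 12: on WHITE (5,8): turn R to W, flip to black, move to (5,7). |black|=9
Step 13: on WHITE (5,7): turn R to N, flip to black, move to (4,7). |black|=10
Step 14: on WHITE (4,7): turn R to E, flip to black, move to (4,8). |black|=11
Step 15: on BLACK (4,8): turn L to N, flip to white, move to (3,8). |black|=10
Step 16: on BLACK (3,8): turn L to W, flip to white, move to (3,7). |black|=9
Step 17: on BLACK (3,7): turn L to S, flip to white, move to (4,7). |black|=8

Answer: WHITE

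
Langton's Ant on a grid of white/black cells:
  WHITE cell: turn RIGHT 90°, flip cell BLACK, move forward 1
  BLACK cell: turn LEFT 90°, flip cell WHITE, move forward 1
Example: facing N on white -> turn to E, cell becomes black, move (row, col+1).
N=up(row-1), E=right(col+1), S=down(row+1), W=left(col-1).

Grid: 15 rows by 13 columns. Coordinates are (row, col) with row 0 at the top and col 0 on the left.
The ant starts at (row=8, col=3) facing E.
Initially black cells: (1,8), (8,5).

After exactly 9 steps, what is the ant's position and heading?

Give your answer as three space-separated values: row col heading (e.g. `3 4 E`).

Step 1: on WHITE (8,3): turn R to S, flip to black, move to (9,3). |black|=3
Step 2: on WHITE (9,3): turn R to W, flip to black, move to (9,2). |black|=4
Step 3: on WHITE (9,2): turn R to N, flip to black, move to (8,2). |black|=5
Step 4: on WHITE (8,2): turn R to E, flip to black, move to (8,3). |black|=6
Step 5: on BLACK (8,3): turn L to N, flip to white, move to (7,3). |black|=5
Step 6: on WHITE (7,3): turn R to E, flip to black, move to (7,4). |black|=6
Step 7: on WHITE (7,4): turn R to S, flip to black, move to (8,4). |black|=7
Step 8: on WHITE (8,4): turn R to W, flip to black, move to (8,3). |black|=8
Step 9: on WHITE (8,3): turn R to N, flip to black, move to (7,3). |black|=9

Answer: 7 3 N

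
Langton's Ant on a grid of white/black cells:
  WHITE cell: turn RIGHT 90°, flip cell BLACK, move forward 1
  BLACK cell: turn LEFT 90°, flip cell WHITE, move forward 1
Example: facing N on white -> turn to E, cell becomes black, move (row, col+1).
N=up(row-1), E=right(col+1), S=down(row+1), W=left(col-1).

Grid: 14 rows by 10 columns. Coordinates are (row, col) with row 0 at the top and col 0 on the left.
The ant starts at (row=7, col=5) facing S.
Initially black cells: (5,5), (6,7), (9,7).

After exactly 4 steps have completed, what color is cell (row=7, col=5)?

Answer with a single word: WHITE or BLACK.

Step 1: on WHITE (7,5): turn R to W, flip to black, move to (7,4). |black|=4
Step 2: on WHITE (7,4): turn R to N, flip to black, move to (6,4). |black|=5
Step 3: on WHITE (6,4): turn R to E, flip to black, move to (6,5). |black|=6
Step 4: on WHITE (6,5): turn R to S, flip to black, move to (7,5). |black|=7

Answer: BLACK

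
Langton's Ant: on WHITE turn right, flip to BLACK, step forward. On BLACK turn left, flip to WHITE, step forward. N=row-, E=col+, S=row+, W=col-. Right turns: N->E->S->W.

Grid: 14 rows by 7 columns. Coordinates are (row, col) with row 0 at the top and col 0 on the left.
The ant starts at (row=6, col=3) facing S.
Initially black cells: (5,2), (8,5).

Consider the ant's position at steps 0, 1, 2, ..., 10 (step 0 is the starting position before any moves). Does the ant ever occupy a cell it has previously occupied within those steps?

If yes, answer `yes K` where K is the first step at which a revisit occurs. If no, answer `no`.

Answer: yes 6

Derivation:
Step 1: on WHITE (6,3): turn R to W, flip to black, move to (6,2). |black|=3 — new cell
Step 2: on WHITE (6,2): turn R to N, flip to black, move to (5,2). |black|=4 — new cell
Step 3: on BLACK (5,2): turn L to W, flip to white, move to (5,1). |black|=3 — new cell
Step 4: on WHITE (5,1): turn R to N, flip to black, move to (4,1). |black|=4 — new cell
Step 5: on WHITE (4,1): turn R to E, flip to black, move to (4,2). |black|=5 — new cell
Step 6: on WHITE (4,2): turn R to S, flip to black, move to (5,2). |black|=6 — REVISIT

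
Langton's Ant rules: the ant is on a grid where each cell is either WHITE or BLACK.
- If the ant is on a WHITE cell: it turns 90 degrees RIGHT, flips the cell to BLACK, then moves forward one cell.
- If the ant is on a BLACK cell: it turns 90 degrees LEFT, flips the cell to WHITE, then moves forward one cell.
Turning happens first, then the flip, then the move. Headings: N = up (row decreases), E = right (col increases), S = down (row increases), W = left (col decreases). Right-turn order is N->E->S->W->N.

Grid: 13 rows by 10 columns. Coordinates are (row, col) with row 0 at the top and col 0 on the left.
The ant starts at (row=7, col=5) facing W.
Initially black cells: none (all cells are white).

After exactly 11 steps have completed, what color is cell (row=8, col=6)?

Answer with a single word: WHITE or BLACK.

Step 1: on WHITE (7,5): turn R to N, flip to black, move to (6,5). |black|=1
Step 2: on WHITE (6,5): turn R to E, flip to black, move to (6,6). |black|=2
Step 3: on WHITE (6,6): turn R to S, flip to black, move to (7,6). |black|=3
Step 4: on WHITE (7,6): turn R to W, flip to black, move to (7,5). |black|=4
Step 5: on BLACK (7,5): turn L to S, flip to white, move to (8,5). |black|=3
Step 6: on WHITE (8,5): turn R to W, flip to black, move to (8,4). |black|=4
Step 7: on WHITE (8,4): turn R to N, flip to black, move to (7,4). |black|=5
Step 8: on WHITE (7,4): turn R to E, flip to black, move to (7,5). |black|=6
Step 9: on WHITE (7,5): turn R to S, flip to black, move to (8,5). |black|=7
Step 10: on BLACK (8,5): turn L to E, flip to white, move to (8,6). |black|=6
Step 11: on WHITE (8,6): turn R to S, flip to black, move to (9,6). |black|=7

Answer: BLACK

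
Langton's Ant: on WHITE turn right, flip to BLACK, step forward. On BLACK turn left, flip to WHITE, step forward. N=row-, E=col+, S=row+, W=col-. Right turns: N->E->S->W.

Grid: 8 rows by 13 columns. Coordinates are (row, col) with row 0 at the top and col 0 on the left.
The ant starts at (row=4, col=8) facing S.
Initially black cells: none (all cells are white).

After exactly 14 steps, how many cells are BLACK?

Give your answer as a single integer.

Answer: 10

Derivation:
Step 1: on WHITE (4,8): turn R to W, flip to black, move to (4,7). |black|=1
Step 2: on WHITE (4,7): turn R to N, flip to black, move to (3,7). |black|=2
Step 3: on WHITE (3,7): turn R to E, flip to black, move to (3,8). |black|=3
Step 4: on WHITE (3,8): turn R to S, flip to black, move to (4,8). |black|=4
Step 5: on BLACK (4,8): turn L to E, flip to white, move to (4,9). |black|=3
Step 6: on WHITE (4,9): turn R to S, flip to black, move to (5,9). |black|=4
Step 7: on WHITE (5,9): turn R to W, flip to black, move to (5,8). |black|=5
Step 8: on WHITE (5,8): turn R to N, flip to black, move to (4,8). |black|=6
Step 9: on WHITE (4,8): turn R to E, flip to black, move to (4,9). |black|=7
Step 10: on BLACK (4,9): turn L to N, flip to white, move to (3,9). |black|=6
Step 11: on WHITE (3,9): turn R to E, flip to black, move to (3,10). |black|=7
Step 12: on WHITE (3,10): turn R to S, flip to black, move to (4,10). |black|=8
Step 13: on WHITE (4,10): turn R to W, flip to black, move to (4,9). |black|=9
Step 14: on WHITE (4,9): turn R to N, flip to black, move to (3,9). |black|=10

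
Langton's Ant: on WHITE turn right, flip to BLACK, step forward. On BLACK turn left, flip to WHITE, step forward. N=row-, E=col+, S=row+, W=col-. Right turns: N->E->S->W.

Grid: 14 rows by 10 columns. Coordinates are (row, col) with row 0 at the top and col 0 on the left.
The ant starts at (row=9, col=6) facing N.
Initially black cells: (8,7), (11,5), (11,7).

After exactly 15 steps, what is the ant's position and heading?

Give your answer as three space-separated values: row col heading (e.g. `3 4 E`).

Step 1: on WHITE (9,6): turn R to E, flip to black, move to (9,7). |black|=4
Step 2: on WHITE (9,7): turn R to S, flip to black, move to (10,7). |black|=5
Step 3: on WHITE (10,7): turn R to W, flip to black, move to (10,6). |black|=6
Step 4: on WHITE (10,6): turn R to N, flip to black, move to (9,6). |black|=7
Step 5: on BLACK (9,6): turn L to W, flip to white, move to (9,5). |black|=6
Step 6: on WHITE (9,5): turn R to N, flip to black, move to (8,5). |black|=7
Step 7: on WHITE (8,5): turn R to E, flip to black, move to (8,6). |black|=8
Step 8: on WHITE (8,6): turn R to S, flip to black, move to (9,6). |black|=9
Step 9: on WHITE (9,6): turn R to W, flip to black, move to (9,5). |black|=10
Step 10: on BLACK (9,5): turn L to S, flip to white, move to (10,5). |black|=9
Step 11: on WHITE (10,5): turn R to W, flip to black, move to (10,4). |black|=10
Step 12: on WHITE (10,4): turn R to N, flip to black, move to (9,4). |black|=11
Step 13: on WHITE (9,4): turn R to E, flip to black, move to (9,5). |black|=12
Step 14: on WHITE (9,5): turn R to S, flip to black, move to (10,5). |black|=13
Step 15: on BLACK (10,5): turn L to E, flip to white, move to (10,6). |black|=12

Answer: 10 6 E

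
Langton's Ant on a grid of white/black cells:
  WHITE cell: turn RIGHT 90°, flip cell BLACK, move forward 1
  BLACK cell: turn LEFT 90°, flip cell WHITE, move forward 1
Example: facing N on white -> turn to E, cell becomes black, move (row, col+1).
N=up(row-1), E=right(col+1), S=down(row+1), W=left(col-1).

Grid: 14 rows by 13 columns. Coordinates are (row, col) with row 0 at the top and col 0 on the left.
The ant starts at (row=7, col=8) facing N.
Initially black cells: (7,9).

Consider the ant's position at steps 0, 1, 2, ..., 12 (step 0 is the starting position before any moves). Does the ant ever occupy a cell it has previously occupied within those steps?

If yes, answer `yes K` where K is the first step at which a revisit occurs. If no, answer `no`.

Answer: yes 5

Derivation:
Step 1: on WHITE (7,8): turn R to E, flip to black, move to (7,9). |black|=2 — new cell
Step 2: on BLACK (7,9): turn L to N, flip to white, move to (6,9). |black|=1 — new cell
Step 3: on WHITE (6,9): turn R to E, flip to black, move to (6,10). |black|=2 — new cell
Step 4: on WHITE (6,10): turn R to S, flip to black, move to (7,10). |black|=3 — new cell
Step 5: on WHITE (7,10): turn R to W, flip to black, move to (7,9). |black|=4 — REVISIT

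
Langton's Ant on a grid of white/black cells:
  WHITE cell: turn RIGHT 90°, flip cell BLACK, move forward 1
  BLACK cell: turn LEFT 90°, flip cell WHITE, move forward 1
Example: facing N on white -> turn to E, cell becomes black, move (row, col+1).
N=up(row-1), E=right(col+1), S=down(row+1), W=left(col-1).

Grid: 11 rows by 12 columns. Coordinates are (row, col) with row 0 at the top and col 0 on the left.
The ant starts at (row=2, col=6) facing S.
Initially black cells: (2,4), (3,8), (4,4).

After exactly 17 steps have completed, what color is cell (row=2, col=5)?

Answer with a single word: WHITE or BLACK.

Answer: BLACK

Derivation:
Step 1: on WHITE (2,6): turn R to W, flip to black, move to (2,5). |black|=4
Step 2: on WHITE (2,5): turn R to N, flip to black, move to (1,5). |black|=5
Step 3: on WHITE (1,5): turn R to E, flip to black, move to (1,6). |black|=6
Step 4: on WHITE (1,6): turn R to S, flip to black, move to (2,6). |black|=7
Step 5: on BLACK (2,6): turn L to E, flip to white, move to (2,7). |black|=6
Step 6: on WHITE (2,7): turn R to S, flip to black, move to (3,7). |black|=7
Step 7: on WHITE (3,7): turn R to W, flip to black, move to (3,6). |black|=8
Step 8: on WHITE (3,6): turn R to N, flip to black, move to (2,6). |black|=9
Step 9: on WHITE (2,6): turn R to E, flip to black, move to (2,7). |black|=10
Step 10: on BLACK (2,7): turn L to N, flip to white, move to (1,7). |black|=9
Step 11: on WHITE (1,7): turn R to E, flip to black, move to (1,8). |black|=10
Step 12: on WHITE (1,8): turn R to S, flip to black, move to (2,8). |black|=11
Step 13: on WHITE (2,8): turn R to W, flip to black, move to (2,7). |black|=12
Step 14: on WHITE (2,7): turn R to N, flip to black, move to (1,7). |black|=13
Step 15: on BLACK (1,7): turn L to W, flip to white, move to (1,6). |black|=12
Step 16: on BLACK (1,6): turn L to S, flip to white, move to (2,6). |black|=11
Step 17: on BLACK (2,6): turn L to E, flip to white, move to (2,7). |black|=10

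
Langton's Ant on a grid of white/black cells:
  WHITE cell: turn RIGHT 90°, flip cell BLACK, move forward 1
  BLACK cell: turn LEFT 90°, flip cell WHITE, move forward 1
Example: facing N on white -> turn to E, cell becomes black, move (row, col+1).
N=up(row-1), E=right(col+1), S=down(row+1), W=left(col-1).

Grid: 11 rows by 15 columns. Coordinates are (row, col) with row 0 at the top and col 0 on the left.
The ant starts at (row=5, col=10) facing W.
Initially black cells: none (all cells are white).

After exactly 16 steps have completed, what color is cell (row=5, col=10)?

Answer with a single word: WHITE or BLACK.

Step 1: on WHITE (5,10): turn R to N, flip to black, move to (4,10). |black|=1
Step 2: on WHITE (4,10): turn R to E, flip to black, move to (4,11). |black|=2
Step 3: on WHITE (4,11): turn R to S, flip to black, move to (5,11). |black|=3
Step 4: on WHITE (5,11): turn R to W, flip to black, move to (5,10). |black|=4
Step 5: on BLACK (5,10): turn L to S, flip to white, move to (6,10). |black|=3
Step 6: on WHITE (6,10): turn R to W, flip to black, move to (6,9). |black|=4
Step 7: on WHITE (6,9): turn R to N, flip to black, move to (5,9). |black|=5
Step 8: on WHITE (5,9): turn R to E, flip to black, move to (5,10). |black|=6
Step 9: on WHITE (5,10): turn R to S, flip to black, move to (6,10). |black|=7
Step 10: on BLACK (6,10): turn L to E, flip to white, move to (6,11). |black|=6
Step 11: on WHITE (6,11): turn R to S, flip to black, move to (7,11). |black|=7
Step 12: on WHITE (7,11): turn R to W, flip to black, move to (7,10). |black|=8
Step 13: on WHITE (7,10): turn R to N, flip to black, move to (6,10). |black|=9
Step 14: on WHITE (6,10): turn R to E, flip to black, move to (6,11). |black|=10
Step 15: on BLACK (6,11): turn L to N, flip to white, move to (5,11). |black|=9
Step 16: on BLACK (5,11): turn L to W, flip to white, move to (5,10). |black|=8

Answer: BLACK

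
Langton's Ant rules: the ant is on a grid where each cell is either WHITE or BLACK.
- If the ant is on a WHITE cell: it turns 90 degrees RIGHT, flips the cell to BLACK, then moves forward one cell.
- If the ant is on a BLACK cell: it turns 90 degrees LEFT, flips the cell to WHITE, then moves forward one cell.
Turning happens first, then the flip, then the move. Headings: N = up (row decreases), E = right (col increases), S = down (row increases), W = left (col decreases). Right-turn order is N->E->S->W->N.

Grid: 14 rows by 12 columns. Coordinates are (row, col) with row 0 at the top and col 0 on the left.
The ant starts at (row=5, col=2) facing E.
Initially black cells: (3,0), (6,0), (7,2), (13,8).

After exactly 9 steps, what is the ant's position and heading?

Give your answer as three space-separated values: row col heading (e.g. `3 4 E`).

Step 1: on WHITE (5,2): turn R to S, flip to black, move to (6,2). |black|=5
Step 2: on WHITE (6,2): turn R to W, flip to black, move to (6,1). |black|=6
Step 3: on WHITE (6,1): turn R to N, flip to black, move to (5,1). |black|=7
Step 4: on WHITE (5,1): turn R to E, flip to black, move to (5,2). |black|=8
Step 5: on BLACK (5,2): turn L to N, flip to white, move to (4,2). |black|=7
Step 6: on WHITE (4,2): turn R to E, flip to black, move to (4,3). |black|=8
Step 7: on WHITE (4,3): turn R to S, flip to black, move to (5,3). |black|=9
Step 8: on WHITE (5,3): turn R to W, flip to black, move to (5,2). |black|=10
Step 9: on WHITE (5,2): turn R to N, flip to black, move to (4,2). |black|=11

Answer: 4 2 N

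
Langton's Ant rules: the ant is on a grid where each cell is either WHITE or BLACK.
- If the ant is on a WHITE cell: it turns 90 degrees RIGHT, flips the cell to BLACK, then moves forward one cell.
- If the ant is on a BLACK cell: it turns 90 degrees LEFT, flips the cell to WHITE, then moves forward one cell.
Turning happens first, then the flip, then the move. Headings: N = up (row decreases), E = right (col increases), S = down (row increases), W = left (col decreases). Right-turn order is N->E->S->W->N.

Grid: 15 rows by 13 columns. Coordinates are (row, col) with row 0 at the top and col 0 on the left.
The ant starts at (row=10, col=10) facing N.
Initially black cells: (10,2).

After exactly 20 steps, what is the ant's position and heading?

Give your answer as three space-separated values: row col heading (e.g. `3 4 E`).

Step 1: on WHITE (10,10): turn R to E, flip to black, move to (10,11). |black|=2
Step 2: on WHITE (10,11): turn R to S, flip to black, move to (11,11). |black|=3
Step 3: on WHITE (11,11): turn R to W, flip to black, move to (11,10). |black|=4
Step 4: on WHITE (11,10): turn R to N, flip to black, move to (10,10). |black|=5
Step 5: on BLACK (10,10): turn L to W, flip to white, move to (10,9). |black|=4
Step 6: on WHITE (10,9): turn R to N, flip to black, move to (9,9). |black|=5
Step 7: on WHITE (9,9): turn R to E, flip to black, move to (9,10). |black|=6
Step 8: on WHITE (9,10): turn R to S, flip to black, move to (10,10). |black|=7
Step 9: on WHITE (10,10): turn R to W, flip to black, move to (10,9). |black|=8
Step 10: on BLACK (10,9): turn L to S, flip to white, move to (11,9). |black|=7
Step 11: on WHITE (11,9): turn R to W, flip to black, move to (11,8). |black|=8
Step 12: on WHITE (11,8): turn R to N, flip to black, move to (10,8). |black|=9
Step 13: on WHITE (10,8): turn R to E, flip to black, move to (10,9). |black|=10
Step 14: on WHITE (10,9): turn R to S, flip to black, move to (11,9). |black|=11
Step 15: on BLACK (11,9): turn L to E, flip to white, move to (11,10). |black|=10
Step 16: on BLACK (11,10): turn L to N, flip to white, move to (10,10). |black|=9
Step 17: on BLACK (10,10): turn L to W, flip to white, move to (10,9). |black|=8
Step 18: on BLACK (10,9): turn L to S, flip to white, move to (11,9). |black|=7
Step 19: on WHITE (11,9): turn R to W, flip to black, move to (11,8). |black|=8
Step 20: on BLACK (11,8): turn L to S, flip to white, move to (12,8). |black|=7

Answer: 12 8 S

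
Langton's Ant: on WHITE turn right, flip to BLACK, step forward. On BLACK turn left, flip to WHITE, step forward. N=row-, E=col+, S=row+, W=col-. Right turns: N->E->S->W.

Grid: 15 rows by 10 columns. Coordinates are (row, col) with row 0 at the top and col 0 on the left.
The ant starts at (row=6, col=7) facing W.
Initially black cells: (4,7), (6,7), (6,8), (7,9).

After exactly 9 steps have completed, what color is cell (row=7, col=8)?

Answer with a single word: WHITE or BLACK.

Answer: BLACK

Derivation:
Step 1: on BLACK (6,7): turn L to S, flip to white, move to (7,7). |black|=3
Step 2: on WHITE (7,7): turn R to W, flip to black, move to (7,6). |black|=4
Step 3: on WHITE (7,6): turn R to N, flip to black, move to (6,6). |black|=5
Step 4: on WHITE (6,6): turn R to E, flip to black, move to (6,7). |black|=6
Step 5: on WHITE (6,7): turn R to S, flip to black, move to (7,7). |black|=7
Step 6: on BLACK (7,7): turn L to E, flip to white, move to (7,8). |black|=6
Step 7: on WHITE (7,8): turn R to S, flip to black, move to (8,8). |black|=7
Step 8: on WHITE (8,8): turn R to W, flip to black, move to (8,7). |black|=8
Step 9: on WHITE (8,7): turn R to N, flip to black, move to (7,7). |black|=9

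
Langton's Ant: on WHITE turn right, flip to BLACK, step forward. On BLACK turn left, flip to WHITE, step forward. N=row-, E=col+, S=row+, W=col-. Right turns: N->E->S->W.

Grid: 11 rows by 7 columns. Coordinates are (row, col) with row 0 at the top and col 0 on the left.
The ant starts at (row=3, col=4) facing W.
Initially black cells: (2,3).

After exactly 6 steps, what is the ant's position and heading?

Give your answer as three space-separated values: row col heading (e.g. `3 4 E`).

Answer: 4 3 W

Derivation:
Step 1: on WHITE (3,4): turn R to N, flip to black, move to (2,4). |black|=2
Step 2: on WHITE (2,4): turn R to E, flip to black, move to (2,5). |black|=3
Step 3: on WHITE (2,5): turn R to S, flip to black, move to (3,5). |black|=4
Step 4: on WHITE (3,5): turn R to W, flip to black, move to (3,4). |black|=5
Step 5: on BLACK (3,4): turn L to S, flip to white, move to (4,4). |black|=4
Step 6: on WHITE (4,4): turn R to W, flip to black, move to (4,3). |black|=5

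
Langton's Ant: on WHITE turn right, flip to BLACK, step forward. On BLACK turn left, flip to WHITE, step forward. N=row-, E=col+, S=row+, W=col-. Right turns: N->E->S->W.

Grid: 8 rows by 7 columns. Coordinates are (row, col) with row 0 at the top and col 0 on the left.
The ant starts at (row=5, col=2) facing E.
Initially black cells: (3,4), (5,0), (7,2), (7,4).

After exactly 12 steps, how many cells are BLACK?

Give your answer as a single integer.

Step 1: on WHITE (5,2): turn R to S, flip to black, move to (6,2). |black|=5
Step 2: on WHITE (6,2): turn R to W, flip to black, move to (6,1). |black|=6
Step 3: on WHITE (6,1): turn R to N, flip to black, move to (5,1). |black|=7
Step 4: on WHITE (5,1): turn R to E, flip to black, move to (5,2). |black|=8
Step 5: on BLACK (5,2): turn L to N, flip to white, move to (4,2). |black|=7
Step 6: on WHITE (4,2): turn R to E, flip to black, move to (4,3). |black|=8
Step 7: on WHITE (4,3): turn R to S, flip to black, move to (5,3). |black|=9
Step 8: on WHITE (5,3): turn R to W, flip to black, move to (5,2). |black|=10
Step 9: on WHITE (5,2): turn R to N, flip to black, move to (4,2). |black|=11
Step 10: on BLACK (4,2): turn L to W, flip to white, move to (4,1). |black|=10
Step 11: on WHITE (4,1): turn R to N, flip to black, move to (3,1). |black|=11
Step 12: on WHITE (3,1): turn R to E, flip to black, move to (3,2). |black|=12

Answer: 12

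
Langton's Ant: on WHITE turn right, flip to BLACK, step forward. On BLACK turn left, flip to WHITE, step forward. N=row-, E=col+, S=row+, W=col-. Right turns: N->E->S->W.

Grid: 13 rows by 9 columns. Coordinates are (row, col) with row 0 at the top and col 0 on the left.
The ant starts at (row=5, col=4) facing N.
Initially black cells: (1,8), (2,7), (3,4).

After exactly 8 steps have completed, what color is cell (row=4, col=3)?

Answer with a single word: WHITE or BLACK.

Step 1: on WHITE (5,4): turn R to E, flip to black, move to (5,5). |black|=4
Step 2: on WHITE (5,5): turn R to S, flip to black, move to (6,5). |black|=5
Step 3: on WHITE (6,5): turn R to W, flip to black, move to (6,4). |black|=6
Step 4: on WHITE (6,4): turn R to N, flip to black, move to (5,4). |black|=7
Step 5: on BLACK (5,4): turn L to W, flip to white, move to (5,3). |black|=6
Step 6: on WHITE (5,3): turn R to N, flip to black, move to (4,3). |black|=7
Step 7: on WHITE (4,3): turn R to E, flip to black, move to (4,4). |black|=8
Step 8: on WHITE (4,4): turn R to S, flip to black, move to (5,4). |black|=9

Answer: BLACK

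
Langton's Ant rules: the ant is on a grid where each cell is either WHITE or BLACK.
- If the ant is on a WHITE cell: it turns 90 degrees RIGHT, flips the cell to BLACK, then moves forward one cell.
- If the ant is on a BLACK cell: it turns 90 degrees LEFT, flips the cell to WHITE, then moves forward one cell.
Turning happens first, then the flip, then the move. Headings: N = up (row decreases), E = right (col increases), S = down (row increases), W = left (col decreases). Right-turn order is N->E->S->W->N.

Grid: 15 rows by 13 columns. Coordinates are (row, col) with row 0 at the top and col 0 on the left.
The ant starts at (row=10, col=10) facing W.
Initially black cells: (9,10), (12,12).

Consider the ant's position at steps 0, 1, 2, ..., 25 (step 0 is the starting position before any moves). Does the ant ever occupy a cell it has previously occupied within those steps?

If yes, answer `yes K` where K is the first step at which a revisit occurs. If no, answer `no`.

Answer: yes 5

Derivation:
Step 1: on WHITE (10,10): turn R to N, flip to black, move to (9,10). |black|=3 — new cell
Step 2: on BLACK (9,10): turn L to W, flip to white, move to (9,9). |black|=2 — new cell
Step 3: on WHITE (9,9): turn R to N, flip to black, move to (8,9). |black|=3 — new cell
Step 4: on WHITE (8,9): turn R to E, flip to black, move to (8,10). |black|=4 — new cell
Step 5: on WHITE (8,10): turn R to S, flip to black, move to (9,10). |black|=5 — REVISIT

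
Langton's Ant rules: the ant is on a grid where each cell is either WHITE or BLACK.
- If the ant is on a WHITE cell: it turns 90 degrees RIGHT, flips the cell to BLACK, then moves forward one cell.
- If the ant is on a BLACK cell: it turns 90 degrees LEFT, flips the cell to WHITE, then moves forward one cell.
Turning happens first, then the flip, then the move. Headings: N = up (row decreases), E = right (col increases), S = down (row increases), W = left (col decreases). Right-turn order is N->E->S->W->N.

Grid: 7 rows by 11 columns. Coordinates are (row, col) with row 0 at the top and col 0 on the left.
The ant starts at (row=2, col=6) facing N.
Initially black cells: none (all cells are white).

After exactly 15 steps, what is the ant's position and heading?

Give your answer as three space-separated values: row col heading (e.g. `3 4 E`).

Step 1: on WHITE (2,6): turn R to E, flip to black, move to (2,7). |black|=1
Step 2: on WHITE (2,7): turn R to S, flip to black, move to (3,7). |black|=2
Step 3: on WHITE (3,7): turn R to W, flip to black, move to (3,6). |black|=3
Step 4: on WHITE (3,6): turn R to N, flip to black, move to (2,6). |black|=4
Step 5: on BLACK (2,6): turn L to W, flip to white, move to (2,5). |black|=3
Step 6: on WHITE (2,5): turn R to N, flip to black, move to (1,5). |black|=4
Step 7: on WHITE (1,5): turn R to E, flip to black, move to (1,6). |black|=5
Step 8: on WHITE (1,6): turn R to S, flip to black, move to (2,6). |black|=6
Step 9: on WHITE (2,6): turn R to W, flip to black, move to (2,5). |black|=7
Step 10: on BLACK (2,5): turn L to S, flip to white, move to (3,5). |black|=6
Step 11: on WHITE (3,5): turn R to W, flip to black, move to (3,4). |black|=7
Step 12: on WHITE (3,4): turn R to N, flip to black, move to (2,4). |black|=8
Step 13: on WHITE (2,4): turn R to E, flip to black, move to (2,5). |black|=9
Step 14: on WHITE (2,5): turn R to S, flip to black, move to (3,5). |black|=10
Step 15: on BLACK (3,5): turn L to E, flip to white, move to (3,6). |black|=9

Answer: 3 6 E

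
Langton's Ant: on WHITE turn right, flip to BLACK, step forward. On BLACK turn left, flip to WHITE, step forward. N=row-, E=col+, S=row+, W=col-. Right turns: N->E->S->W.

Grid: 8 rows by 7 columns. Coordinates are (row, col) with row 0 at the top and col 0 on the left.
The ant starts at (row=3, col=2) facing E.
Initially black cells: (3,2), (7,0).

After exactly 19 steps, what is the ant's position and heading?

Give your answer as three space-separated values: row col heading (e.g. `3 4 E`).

Step 1: on BLACK (3,2): turn L to N, flip to white, move to (2,2). |black|=1
Step 2: on WHITE (2,2): turn R to E, flip to black, move to (2,3). |black|=2
Step 3: on WHITE (2,3): turn R to S, flip to black, move to (3,3). |black|=3
Step 4: on WHITE (3,3): turn R to W, flip to black, move to (3,2). |black|=4
Step 5: on WHITE (3,2): turn R to N, flip to black, move to (2,2). |black|=5
Step 6: on BLACK (2,2): turn L to W, flip to white, move to (2,1). |black|=4
Step 7: on WHITE (2,1): turn R to N, flip to black, move to (1,1). |black|=5
Step 8: on WHITE (1,1): turn R to E, flip to black, move to (1,2). |black|=6
Step 9: on WHITE (1,2): turn R to S, flip to black, move to (2,2). |black|=7
Step 10: on WHITE (2,2): turn R to W, flip to black, move to (2,1). |black|=8
Step 11: on BLACK (2,1): turn L to S, flip to white, move to (3,1). |black|=7
Step 12: on WHITE (3,1): turn R to W, flip to black, move to (3,0). |black|=8
Step 13: on WHITE (3,0): turn R to N, flip to black, move to (2,0). |black|=9
Step 14: on WHITE (2,0): turn R to E, flip to black, move to (2,1). |black|=10
Step 15: on WHITE (2,1): turn R to S, flip to black, move to (3,1). |black|=11
Step 16: on BLACK (3,1): turn L to E, flip to white, move to (3,2). |black|=10
Step 17: on BLACK (3,2): turn L to N, flip to white, move to (2,2). |black|=9
Step 18: on BLACK (2,2): turn L to W, flip to white, move to (2,1). |black|=8
Step 19: on BLACK (2,1): turn L to S, flip to white, move to (3,1). |black|=7

Answer: 3 1 S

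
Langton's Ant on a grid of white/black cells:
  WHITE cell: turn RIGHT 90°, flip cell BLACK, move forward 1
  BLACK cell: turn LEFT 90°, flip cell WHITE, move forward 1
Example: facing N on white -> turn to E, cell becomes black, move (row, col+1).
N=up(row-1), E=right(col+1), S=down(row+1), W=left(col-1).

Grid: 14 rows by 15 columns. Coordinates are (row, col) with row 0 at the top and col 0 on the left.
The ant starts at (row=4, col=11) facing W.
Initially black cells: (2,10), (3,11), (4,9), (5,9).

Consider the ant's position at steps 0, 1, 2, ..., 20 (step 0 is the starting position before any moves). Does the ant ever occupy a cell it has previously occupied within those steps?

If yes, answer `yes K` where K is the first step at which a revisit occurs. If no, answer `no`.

Step 1: on WHITE (4,11): turn R to N, flip to black, move to (3,11). |black|=5 — new cell
Step 2: on BLACK (3,11): turn L to W, flip to white, move to (3,10). |black|=4 — new cell
Step 3: on WHITE (3,10): turn R to N, flip to black, move to (2,10). |black|=5 — new cell
Step 4: on BLACK (2,10): turn L to W, flip to white, move to (2,9). |black|=4 — new cell
Step 5: on WHITE (2,9): turn R to N, flip to black, move to (1,9). |black|=5 — new cell
Step 6: on WHITE (1,9): turn R to E, flip to black, move to (1,10). |black|=6 — new cell
Step 7: on WHITE (1,10): turn R to S, flip to black, move to (2,10). |black|=7 — REVISIT

Answer: yes 7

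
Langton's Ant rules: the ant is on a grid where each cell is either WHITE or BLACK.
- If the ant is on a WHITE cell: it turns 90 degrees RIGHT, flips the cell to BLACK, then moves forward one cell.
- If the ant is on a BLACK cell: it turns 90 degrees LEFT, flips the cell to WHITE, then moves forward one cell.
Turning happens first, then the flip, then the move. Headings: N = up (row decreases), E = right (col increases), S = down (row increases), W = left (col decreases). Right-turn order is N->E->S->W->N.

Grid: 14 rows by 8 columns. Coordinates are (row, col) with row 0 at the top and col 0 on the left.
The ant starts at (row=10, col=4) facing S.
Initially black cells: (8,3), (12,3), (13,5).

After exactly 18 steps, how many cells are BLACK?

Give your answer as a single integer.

Step 1: on WHITE (10,4): turn R to W, flip to black, move to (10,3). |black|=4
Step 2: on WHITE (10,3): turn R to N, flip to black, move to (9,3). |black|=5
Step 3: on WHITE (9,3): turn R to E, flip to black, move to (9,4). |black|=6
Step 4: on WHITE (9,4): turn R to S, flip to black, move to (10,4). |black|=7
Step 5: on BLACK (10,4): turn L to E, flip to white, move to (10,5). |black|=6
Step 6: on WHITE (10,5): turn R to S, flip to black, move to (11,5). |black|=7
Step 7: on WHITE (11,5): turn R to W, flip to black, move to (11,4). |black|=8
Step 8: on WHITE (11,4): turn R to N, flip to black, move to (10,4). |black|=9
Step 9: on WHITE (10,4): turn R to E, flip to black, move to (10,5). |black|=10
Step 10: on BLACK (10,5): turn L to N, flip to white, move to (9,5). |black|=9
Step 11: on WHITE (9,5): turn R to E, flip to black, move to (9,6). |black|=10
Step 12: on WHITE (9,6): turn R to S, flip to black, move to (10,6). |black|=11
Step 13: on WHITE (10,6): turn R to W, flip to black, move to (10,5). |black|=12
Step 14: on WHITE (10,5): turn R to N, flip to black, move to (9,5). |black|=13
Step 15: on BLACK (9,5): turn L to W, flip to white, move to (9,4). |black|=12
Step 16: on BLACK (9,4): turn L to S, flip to white, move to (10,4). |black|=11
Step 17: on BLACK (10,4): turn L to E, flip to white, move to (10,5). |black|=10
Step 18: on BLACK (10,5): turn L to N, flip to white, move to (9,5). |black|=9

Answer: 9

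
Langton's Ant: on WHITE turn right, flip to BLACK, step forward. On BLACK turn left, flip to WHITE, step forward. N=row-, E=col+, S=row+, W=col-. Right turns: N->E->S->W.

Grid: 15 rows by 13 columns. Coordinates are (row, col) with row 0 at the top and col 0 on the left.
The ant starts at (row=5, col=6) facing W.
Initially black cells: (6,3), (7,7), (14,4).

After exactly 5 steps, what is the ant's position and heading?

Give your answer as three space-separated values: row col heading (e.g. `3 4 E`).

Answer: 6 6 S

Derivation:
Step 1: on WHITE (5,6): turn R to N, flip to black, move to (4,6). |black|=4
Step 2: on WHITE (4,6): turn R to E, flip to black, move to (4,7). |black|=5
Step 3: on WHITE (4,7): turn R to S, flip to black, move to (5,7). |black|=6
Step 4: on WHITE (5,7): turn R to W, flip to black, move to (5,6). |black|=7
Step 5: on BLACK (5,6): turn L to S, flip to white, move to (6,6). |black|=6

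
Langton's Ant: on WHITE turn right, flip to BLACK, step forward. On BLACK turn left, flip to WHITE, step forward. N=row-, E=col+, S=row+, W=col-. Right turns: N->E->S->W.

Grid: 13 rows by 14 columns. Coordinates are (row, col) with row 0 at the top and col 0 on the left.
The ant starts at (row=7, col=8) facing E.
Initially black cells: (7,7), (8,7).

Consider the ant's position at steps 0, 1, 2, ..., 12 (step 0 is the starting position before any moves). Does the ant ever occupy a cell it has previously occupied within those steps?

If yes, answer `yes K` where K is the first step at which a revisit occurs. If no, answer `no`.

Answer: yes 6

Derivation:
Step 1: on WHITE (7,8): turn R to S, flip to black, move to (8,8). |black|=3 — new cell
Step 2: on WHITE (8,8): turn R to W, flip to black, move to (8,7). |black|=4 — new cell
Step 3: on BLACK (8,7): turn L to S, flip to white, move to (9,7). |black|=3 — new cell
Step 4: on WHITE (9,7): turn R to W, flip to black, move to (9,6). |black|=4 — new cell
Step 5: on WHITE (9,6): turn R to N, flip to black, move to (8,6). |black|=5 — new cell
Step 6: on WHITE (8,6): turn R to E, flip to black, move to (8,7). |black|=6 — REVISIT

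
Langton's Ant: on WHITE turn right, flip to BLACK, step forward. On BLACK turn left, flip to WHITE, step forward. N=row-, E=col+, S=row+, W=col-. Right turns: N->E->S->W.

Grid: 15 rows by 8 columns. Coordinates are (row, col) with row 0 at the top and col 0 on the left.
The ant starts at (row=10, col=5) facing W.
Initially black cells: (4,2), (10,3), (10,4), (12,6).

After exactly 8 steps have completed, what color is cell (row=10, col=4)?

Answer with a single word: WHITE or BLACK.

Answer: WHITE

Derivation:
Step 1: on WHITE (10,5): turn R to N, flip to black, move to (9,5). |black|=5
Step 2: on WHITE (9,5): turn R to E, flip to black, move to (9,6). |black|=6
Step 3: on WHITE (9,6): turn R to S, flip to black, move to (10,6). |black|=7
Step 4: on WHITE (10,6): turn R to W, flip to black, move to (10,5). |black|=8
Step 5: on BLACK (10,5): turn L to S, flip to white, move to (11,5). |black|=7
Step 6: on WHITE (11,5): turn R to W, flip to black, move to (11,4). |black|=8
Step 7: on WHITE (11,4): turn R to N, flip to black, move to (10,4). |black|=9
Step 8: on BLACK (10,4): turn L to W, flip to white, move to (10,3). |black|=8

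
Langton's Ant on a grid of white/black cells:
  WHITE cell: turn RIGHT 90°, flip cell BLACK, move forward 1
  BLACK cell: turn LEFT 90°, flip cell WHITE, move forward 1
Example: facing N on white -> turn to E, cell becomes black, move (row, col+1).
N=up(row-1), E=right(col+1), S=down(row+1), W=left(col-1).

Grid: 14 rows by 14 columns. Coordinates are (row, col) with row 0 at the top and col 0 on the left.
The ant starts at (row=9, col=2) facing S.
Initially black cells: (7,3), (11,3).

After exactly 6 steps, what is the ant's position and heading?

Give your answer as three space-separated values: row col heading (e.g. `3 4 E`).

Step 1: on WHITE (9,2): turn R to W, flip to black, move to (9,1). |black|=3
Step 2: on WHITE (9,1): turn R to N, flip to black, move to (8,1). |black|=4
Step 3: on WHITE (8,1): turn R to E, flip to black, move to (8,2). |black|=5
Step 4: on WHITE (8,2): turn R to S, flip to black, move to (9,2). |black|=6
Step 5: on BLACK (9,2): turn L to E, flip to white, move to (9,3). |black|=5
Step 6: on WHITE (9,3): turn R to S, flip to black, move to (10,3). |black|=6

Answer: 10 3 S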